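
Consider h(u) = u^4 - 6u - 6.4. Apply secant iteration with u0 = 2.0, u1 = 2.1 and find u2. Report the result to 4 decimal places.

h(2.0) = -2.400000, h(2.1) = 0.448100
u2 = 2.100000 − 0.448100·(2.100000 − 2.000000) / (0.448100 − (-2.400000)) = 2.100000 − (0.044810)/(2.848100) = 2.084267

2.0843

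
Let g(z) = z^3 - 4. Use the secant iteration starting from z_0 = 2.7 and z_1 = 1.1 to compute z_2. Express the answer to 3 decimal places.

g(2.7) = 15.68300, g(1.1) = -2.66900
z_2 = 1.10000 − (-2.66900)·(1.10000 − 2.70000) / (-2.66900 − 15.68300) = 1.10000 − (4.27040)/(-18.35200) = 1.33269

1.333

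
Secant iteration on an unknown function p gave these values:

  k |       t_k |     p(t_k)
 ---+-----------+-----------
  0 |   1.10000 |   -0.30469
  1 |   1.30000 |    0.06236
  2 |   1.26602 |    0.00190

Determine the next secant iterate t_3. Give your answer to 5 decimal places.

1.26495

t_3 = 1.26602 − 0.00190·(1.26602 − 1.30000) / (0.00190 − 0.06236)
   = 1.26602 − (-0.0000646)/(-0.0604600) = 1.2649522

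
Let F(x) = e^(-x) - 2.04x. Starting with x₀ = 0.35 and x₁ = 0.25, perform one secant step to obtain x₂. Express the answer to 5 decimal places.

0.34665

F(0.35) = -0.0093119, F(0.25) = 0.2688008
x₂ = 0.2500000 − 0.2688008·(0.2500000 − 0.3500000) / (0.2688008 − (-0.0093119)) = 0.2500000 − (-0.0268801)/(0.2781127) = 0.3466517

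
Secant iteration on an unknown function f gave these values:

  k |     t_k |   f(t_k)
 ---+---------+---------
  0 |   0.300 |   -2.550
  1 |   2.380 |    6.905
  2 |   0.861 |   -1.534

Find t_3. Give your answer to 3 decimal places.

1.137

t_3 = 0.861 − (-1.534)·(0.861 − 2.380) / (-1.534 − 6.905)
   = 0.861 − (2.33015)/(-8.43900) = 1.13712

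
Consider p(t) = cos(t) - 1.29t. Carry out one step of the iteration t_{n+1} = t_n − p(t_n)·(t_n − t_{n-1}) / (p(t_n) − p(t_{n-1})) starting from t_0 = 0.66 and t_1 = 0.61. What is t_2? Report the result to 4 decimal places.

p(0.66) = -0.061408, p(0.61) = 0.032748
t_2 = 0.610000 − 0.032748·(0.610000 − 0.660000) / (0.032748 − (-0.061408)) = 0.610000 − (-0.001637)/(0.094156) = 0.627390

0.6274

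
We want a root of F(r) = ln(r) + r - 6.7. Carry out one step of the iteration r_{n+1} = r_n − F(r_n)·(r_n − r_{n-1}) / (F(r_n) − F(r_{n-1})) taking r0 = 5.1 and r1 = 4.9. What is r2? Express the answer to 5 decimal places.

F(5.1) = 0.0292405, F(4.9) = -0.2107648
r2 = 4.9000000 − (-0.2107648)·(4.9000000 − 5.1000000) / (-0.2107648 − 0.0292405) = 4.9000000 − (0.0421530)/(-0.2400053) = 5.0756334

5.07563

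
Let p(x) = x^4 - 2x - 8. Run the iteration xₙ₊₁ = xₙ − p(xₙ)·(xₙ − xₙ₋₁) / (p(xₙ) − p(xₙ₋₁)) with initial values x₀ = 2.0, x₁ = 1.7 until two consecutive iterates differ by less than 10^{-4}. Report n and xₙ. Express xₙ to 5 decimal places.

n = 5, xₙ = 1.84942

p(2.0) = 4.0000000, p(1.7) = -3.0479000
x₂ = 1.7000000 − (-3.0479000)·(-0.3000000)/(-7.0479000) = 1.8297365;  |Δ| = 0.1297365
p(1.8297365) = -0.4507994
x₃ = 1.8297365 − (-0.4507994)·(0.1297365)/(2.5971006) = 1.8522559;  |Δ| = 0.0225194
p(1.8522559) = 0.0662335
x₄ = 1.8522559 − 0.0662335·(0.0225194)/(0.5170329) = 1.8493711;  |Δ| = 0.0028848
p(1.8493711) = -0.0011554
x₅ = 1.8493711 − (-0.0011554)·(-0.0028848)/(-0.0673889) = 1.8494206;  |Δ| = 0.0000495
|x₅ − x₄| = 0.0000495 < 10^{-4}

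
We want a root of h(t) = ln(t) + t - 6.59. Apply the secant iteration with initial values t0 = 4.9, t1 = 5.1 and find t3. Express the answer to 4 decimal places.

h(4.9) = -0.100765, h(5.1) = 0.139241
t2 = 5.100000 − 0.139241·(5.100000 − 4.900000) / (0.139241 − (-0.100765)) = 5.100000 − (0.027848)/(0.240005) = 4.983969
h(4.983969) = 0.000195
t3 = 4.983969 − 0.000195·(4.983969 − 5.100000) / (0.000195 − 0.139241) = 4.983969 − (-0.000023)/(-0.139045) = 4.983806

4.9838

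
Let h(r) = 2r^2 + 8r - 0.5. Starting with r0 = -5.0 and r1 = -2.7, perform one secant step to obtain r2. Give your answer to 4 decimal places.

-3.7162

h(-5.0) = 9.500000, h(-2.7) = -7.520000
r2 = -2.700000 − (-7.520000)·(-2.700000 − (-5.000000)) / (-7.520000 − 9.500000) = -2.700000 − (-17.296000)/(-17.020000) = -3.716216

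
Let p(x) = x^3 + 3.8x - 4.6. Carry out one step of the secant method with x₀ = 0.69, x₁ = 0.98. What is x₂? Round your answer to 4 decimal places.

p(0.69) = -1.649491, p(0.98) = 0.065192
x₂ = 0.980000 − 0.065192·(0.980000 − 0.690000) / (0.065192 − (-1.649491)) = 0.980000 − (0.018906)/(1.714683) = 0.968974

0.9690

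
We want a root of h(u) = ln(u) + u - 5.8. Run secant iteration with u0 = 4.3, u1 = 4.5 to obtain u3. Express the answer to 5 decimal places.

4.33360

h(4.3) = -0.0413850, h(4.5) = 0.2040774
u2 = 4.5000000 − 0.2040774·(4.5000000 − 4.3000000) / (0.2040774 − (-0.0413850)) = 4.5000000 − (0.0408155)/(0.2454624) = 4.3337200
h(4.3337200) = 0.0001463
u3 = 4.3337200 − 0.0001463·(4.3337200 − 4.5000000) / (0.0001463 − 0.2040774) = 4.3337200 − (-0.0000243)/(-0.2039311) = 4.3336007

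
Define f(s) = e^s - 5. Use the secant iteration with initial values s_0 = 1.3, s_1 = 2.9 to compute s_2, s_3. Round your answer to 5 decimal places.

1.44679, 1.52512

f(1.3) = -1.3307033, f(2.9) = 13.1741454
s_2 = 2.9000000 − 13.1741454·(2.9000000 − 1.3000000) / (13.1741454 − (-1.3307033)) = 2.9000000 − (21.0786326)/(14.5048487) = 1.4467871
f(1.4467871) = -0.7505603
s_3 = 1.4467871 − (-0.7505603)·(1.4467871 − 2.9000000) / (-0.7505603 − 13.1741454) = 1.4467871 − (1.0907238)/(-13.9247056) = 1.5251173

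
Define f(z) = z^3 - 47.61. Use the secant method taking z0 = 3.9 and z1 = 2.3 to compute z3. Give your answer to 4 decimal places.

f(3.9) = 11.709000, f(2.3) = -35.443000
z2 = 2.300000 − (-35.443000)·(2.300000 − 3.900000) / (-35.443000 − 11.709000) = 2.300000 − (56.708800)/(-47.152000) = 3.502681
f(3.502681) = -4.636409
z3 = 3.502681 − (-4.636409)·(3.502681 − 2.300000) / (-4.636409 − (-35.443000)) = 3.502681 − (-5.576120)/(30.806591) = 3.683685

3.6837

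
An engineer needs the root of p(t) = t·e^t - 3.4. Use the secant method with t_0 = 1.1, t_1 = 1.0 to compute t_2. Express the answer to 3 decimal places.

1.116

p(1.1) = -0.09542, p(1.0) = -0.68172
t_2 = 1.00000 − (-0.68172)·(1.00000 − 1.10000) / (-0.68172 − (-0.09542)) = 1.00000 − (0.06817)/(-0.58630) = 1.11627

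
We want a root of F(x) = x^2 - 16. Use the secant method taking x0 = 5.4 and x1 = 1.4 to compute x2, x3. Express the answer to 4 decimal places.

F(5.4) = 13.160000, F(1.4) = -14.040000
x2 = 1.400000 − (-14.040000)·(1.400000 − 5.400000) / (-14.040000 − 13.160000) = 1.400000 − (56.160000)/(-27.200000) = 3.464706
F(3.464706) = -3.995813
x3 = 3.464706 − (-3.995813)·(3.464706 − 1.400000) / (-3.995813 − (-14.040000)) = 3.464706 − (-8.250179)/(10.044187) = 4.286094

3.4647, 4.2861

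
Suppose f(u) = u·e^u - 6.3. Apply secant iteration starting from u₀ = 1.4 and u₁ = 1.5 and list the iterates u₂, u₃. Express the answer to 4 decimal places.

1.4596, 1.4612

f(1.4) = -0.622720, f(1.5) = 0.422534
u₂ = 1.500000 − 0.422534·(1.500000 − 1.400000) / (0.422534 − (-0.622720)) = 1.500000 − (0.042253)/(1.045254) = 1.459576
f(1.459576) = -0.017789
u₃ = 1.459576 − (-0.017789)·(1.459576 − 1.500000) / (-0.017789 − 0.422534) = 1.459576 − (0.000719)/(-0.440323) = 1.461209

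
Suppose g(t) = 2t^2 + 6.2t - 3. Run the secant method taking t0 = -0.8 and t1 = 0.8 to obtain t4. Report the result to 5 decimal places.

g(-0.8) = -6.6800000, g(0.8) = 3.2400000
t2 = 0.8000000 − 3.2400000·(0.8000000 − (-0.8000000)) / (3.2400000 − (-6.6800000)) = 0.8000000 − (5.1840000)/(9.9200000) = 0.2774194
g(0.2774194) = -1.1260770
t3 = 0.2774194 − (-1.1260770)·(0.2774194 − 0.8000000) / (-1.1260770 − 3.2400000) = 0.2774194 − (0.5884660)/(-4.3660770) = 0.4122008
g(0.4122008) = -0.1045363
t4 = 0.4122008 − (-0.1045363)·(0.4122008 − 0.2774194) / (-0.1045363 − (-1.1260770)) = 0.4122008 − (-0.0140895)/(1.0215407) = 0.4259932

0.42599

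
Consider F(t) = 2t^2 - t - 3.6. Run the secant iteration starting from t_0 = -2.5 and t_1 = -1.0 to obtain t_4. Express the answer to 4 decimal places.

F(-2.5) = 11.400000, F(-1.0) = -0.600000
t_2 = -1.000000 − (-0.600000)·(-1.000000 − (-2.500000)) / (-0.600000 − 11.400000) = -1.000000 − (-0.900000)/(-12.000000) = -1.075000
F(-1.075000) = -0.213750
t_3 = -1.075000 − (-0.213750)·(-1.075000 − (-1.000000)) / (-0.213750 − (-0.600000)) = -1.075000 − (0.016031)/(0.386250) = -1.116505
F(-1.116505) = 0.009671
t_4 = -1.116505 − 0.009671·(-1.116505 − (-1.075000)) / (0.009671 − (-0.213750)) = -1.116505 − (-0.000401)/(0.223421) = -1.114708

-1.1147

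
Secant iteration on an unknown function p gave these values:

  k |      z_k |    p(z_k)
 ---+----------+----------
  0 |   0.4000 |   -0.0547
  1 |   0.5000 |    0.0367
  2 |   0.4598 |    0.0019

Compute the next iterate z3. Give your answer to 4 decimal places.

z3 = 0.4598 − 0.0019·(0.4598 − 0.5000) / (0.0019 − 0.0367)
   = 0.4598 − (-0.000076)/(-0.034800) = 0.457605

0.4576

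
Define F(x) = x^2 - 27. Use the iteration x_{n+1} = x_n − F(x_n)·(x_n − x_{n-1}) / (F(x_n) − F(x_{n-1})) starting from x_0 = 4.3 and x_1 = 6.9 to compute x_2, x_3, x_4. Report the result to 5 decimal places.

5.05982, 5.17673, 5.19641

F(4.3) = -8.5100000, F(6.9) = 20.6100000
x_2 = 6.9000000 − 20.6100000·(6.9000000 − 4.3000000) / (20.6100000 − (-8.5100000)) = 6.9000000 − (53.5860000)/(29.1200000) = 5.0598214
F(5.0598214) = -1.3982071
x_3 = 5.0598214 − (-1.3982071)·(5.0598214 − 6.9000000) / (-1.3982071 − 20.6100000) = 5.0598214 − (2.5729508)/(-22.0082071) = 5.1767301
F(5.1767301) = -0.2014652
x_4 = 5.1767301 − (-0.2014652)·(5.1767301 − 5.0598214) / (-0.2014652 − (-1.3982071)) = 5.1767301 − (-0.0235530)/(1.1967419) = 5.1964111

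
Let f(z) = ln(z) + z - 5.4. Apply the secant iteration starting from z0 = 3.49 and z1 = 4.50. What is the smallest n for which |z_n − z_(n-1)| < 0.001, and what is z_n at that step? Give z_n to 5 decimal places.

f(3.49) = -0.6600983, f(4.50) = 0.6040774
z2 = 4.5000000 − 0.6040774·(1.0100000)/(1.2641757) = 4.0173786;  |Δ| = 0.4826214
f(4.0173786) = 0.0080083
z3 = 4.0173786 − 0.0080083·(-0.4826214)/(-0.5960691) = 4.0108946;  |Δ| = 0.0064841
f(4.0108946) = -0.0000911
z4 = 4.0108946 − (-0.0000911)·(-0.0064841)/(-0.0080994) = 4.0109675;  |Δ| = 0.0000730
|z4 − z3| = 0.0000730 < 0.001

n = 4, z_n = 4.01097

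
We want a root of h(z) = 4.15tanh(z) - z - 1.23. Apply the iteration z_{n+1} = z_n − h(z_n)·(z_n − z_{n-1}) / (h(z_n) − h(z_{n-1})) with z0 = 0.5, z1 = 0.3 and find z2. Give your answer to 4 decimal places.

h(0.5) = 0.187786, h(0.3) = -0.321053
z2 = 0.300000 − (-0.321053)·(0.300000 − 0.500000) / (-0.321053 − 0.187786) = 0.300000 − (0.064211)/(-0.508839) = 0.426190

0.4262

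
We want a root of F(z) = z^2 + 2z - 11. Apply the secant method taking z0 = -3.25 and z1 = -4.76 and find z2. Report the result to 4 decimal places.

-4.4043

F(-3.25) = -6.937500, F(-4.76) = 2.137600
z2 = -4.760000 − 2.137600·(-4.760000 − (-3.250000)) / (2.137600 − (-6.937500)) = -4.760000 − (-3.227776)/(9.075100) = -4.404326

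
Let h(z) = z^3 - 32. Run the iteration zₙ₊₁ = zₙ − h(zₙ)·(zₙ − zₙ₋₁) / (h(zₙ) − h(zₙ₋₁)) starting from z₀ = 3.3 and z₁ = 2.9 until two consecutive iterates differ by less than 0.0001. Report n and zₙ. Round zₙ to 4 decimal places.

n = 5, zₙ = 3.1748

h(3.3) = 3.937000, h(2.9) = -7.611000
z₂ = 2.900000 − (-7.611000)·(-0.400000)/(-11.548000) = 3.163630;  |Δ| = 0.263630
h(3.163630) = -0.336634
z₃ = 3.163630 − (-0.336634)·(0.263630)/(7.274366) = 3.175830;  |Δ| = 0.012200
h(3.175830) = 0.031092
z₄ = 3.175830 − 0.031092·(0.012200)/(0.367726) = 3.174798;  |Δ| = 0.001032
h(3.174798) = -0.000110
z₅ = 3.174798 − (-0.000110)·(-0.001032)/(-0.031201) = 3.174802;  |Δ| = 0.000004
|z₅ − z₄| = 0.000004 < 0.0001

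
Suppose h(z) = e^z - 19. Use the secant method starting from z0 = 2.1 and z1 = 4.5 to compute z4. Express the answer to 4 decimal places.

h(2.1) = -10.833830, h(4.5) = 71.017131
z2 = 4.500000 − 71.017131·(4.500000 − 2.100000) / (71.017131 − (-10.833830)) = 4.500000 − (170.441115)/(81.850961) = 2.417665
h(2.417665) = -7.780368
z3 = 2.417665 − (-7.780368)·(2.417665 − 4.500000) / (-7.780368 − 71.017131) = 2.417665 − (16.201332)/(-78.797500) = 2.623272
h(2.623272) = -5.219256
z4 = 2.623272 − (-5.219256)·(2.623272 − 2.417665) / (-5.219256 − (-7.780368)) = 2.623272 − (-1.073117)/(2.561112) = 3.042276

3.0423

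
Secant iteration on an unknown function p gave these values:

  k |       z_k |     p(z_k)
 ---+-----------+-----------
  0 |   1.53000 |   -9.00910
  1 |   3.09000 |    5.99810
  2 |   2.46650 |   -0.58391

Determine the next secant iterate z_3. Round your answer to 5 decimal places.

z_3 = 2.46650 − (-0.58391)·(2.46650 − 3.09000) / (-0.58391 − 5.99810)
   = 2.46650 − (0.3640679)/(-6.5820100) = 2.5218126

2.52181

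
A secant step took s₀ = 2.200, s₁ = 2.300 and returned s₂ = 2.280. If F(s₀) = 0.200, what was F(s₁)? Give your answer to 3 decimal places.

The secant line through (2.200, 0.200) and (2.300, F(s₁)) crosses zero at s₂ = 2.280.
So (2.200, 0.200), (2.300, F(s₁)), (2.280, 0) are collinear:
F(s₁) = 0.200 · (2.300 − 2.280) / (2.200 − 2.280) = 0.200 · (0.02000)/(-0.08000) = -0.05000

-0.050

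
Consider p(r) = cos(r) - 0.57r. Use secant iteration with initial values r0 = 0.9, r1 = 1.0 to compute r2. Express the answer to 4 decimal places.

0.9785

p(0.9) = 0.108610, p(1.0) = -0.029698
r2 = 1.000000 − (-0.029698)·(1.000000 − 0.900000) / (-0.029698 − 0.108610) = 1.000000 − (-0.002970)/(-0.138308) = 0.978528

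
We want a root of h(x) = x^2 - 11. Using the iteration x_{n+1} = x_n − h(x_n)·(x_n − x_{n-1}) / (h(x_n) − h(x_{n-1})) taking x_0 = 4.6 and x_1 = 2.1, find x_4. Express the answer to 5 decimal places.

h(4.6) = 10.1600000, h(2.1) = -6.5900000
x_2 = 2.1000000 − (-6.5900000)·(2.1000000 − 4.6000000) / (-6.5900000 − 10.1600000) = 2.1000000 − (16.4750000)/(-16.7500000) = 3.0835821
h(3.0835821) = -1.4915215
x_3 = 3.0835821 − (-1.4915215)·(3.0835821 − 2.1000000) / (-1.4915215 − (-6.5900000)) = 3.0835821 − (-1.4670338)/(5.0984785) = 3.3713216
h(3.3713216) = 0.3658095
x_4 = 3.3713216 − 0.3658095·(3.3713216 − 3.0835821) / (0.3658095 − (-1.4915215)) = 3.3713216 − (0.1052579)/(1.8573310) = 3.3146501

3.31465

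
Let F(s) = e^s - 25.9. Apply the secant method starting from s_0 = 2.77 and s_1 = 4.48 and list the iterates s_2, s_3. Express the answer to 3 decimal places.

3.005, 3.129

F(2.77) = -9.94137, F(4.48) = 62.33467
s_2 = 4.48000 − 62.33467·(4.48000 − 2.77000) / (62.33467 − (-9.94137)) = 4.48000 − (106.59229)/(72.27604) = 3.00521
F(3.00521) = -5.70963
s_3 = 3.00521 − (-5.70963)·(3.00521 − 4.48000) / (-5.70963 − 62.33467) = 3.00521 − (8.42053)/(-68.04430) = 3.12896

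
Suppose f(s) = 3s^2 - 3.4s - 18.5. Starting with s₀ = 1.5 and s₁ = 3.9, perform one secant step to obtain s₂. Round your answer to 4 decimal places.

2.8164

f(1.5) = -16.850000, f(3.9) = 13.870000
s₂ = 3.900000 − 13.870000·(3.900000 − 1.500000) / (13.870000 − (-16.850000)) = 3.900000 − (33.288000)/(30.720000) = 2.816406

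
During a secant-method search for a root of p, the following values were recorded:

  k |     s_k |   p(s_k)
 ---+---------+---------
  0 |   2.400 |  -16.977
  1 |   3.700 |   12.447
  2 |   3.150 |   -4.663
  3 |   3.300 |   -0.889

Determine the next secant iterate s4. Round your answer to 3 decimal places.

3.335

s4 = 3.300 − (-0.889)·(3.300 − 3.150) / (-0.889 − (-4.663))
   = 3.300 − (-0.13335)/(3.77400) = 3.33533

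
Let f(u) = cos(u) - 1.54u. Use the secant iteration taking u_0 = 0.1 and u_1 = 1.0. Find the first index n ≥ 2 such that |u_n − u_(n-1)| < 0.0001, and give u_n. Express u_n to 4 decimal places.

n = 5, u_n = 0.5527

f(0.1) = 0.841004, f(1.0) = -0.999698
u_2 = 1.000000 − (-0.999698)·(0.900000)/(-1.840702) = 0.511204;  |Δ| = 0.488796
f(0.511204) = 0.084902
u_3 = 0.511204 − 0.084902·(-0.488796)/(1.084600) = 0.549467;  |Δ| = 0.038263
f(0.549467) = 0.006624
u_4 = 0.549467 − 0.006624·(0.038263)/(-0.078278) = 0.552705;  |Δ| = 0.003238
f(0.552705) = -0.000058
u_5 = 0.552705 − (-0.000058)·(0.003238)/(-0.006682) = 0.552677;  |Δ| = 0.000028
|u_5 − u_4| = 0.000028 < 0.0001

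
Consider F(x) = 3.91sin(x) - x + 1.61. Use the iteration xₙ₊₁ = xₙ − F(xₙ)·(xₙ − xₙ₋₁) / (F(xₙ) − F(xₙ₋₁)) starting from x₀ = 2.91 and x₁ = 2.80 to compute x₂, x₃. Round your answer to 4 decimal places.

F(2.91) = -0.402546, F(2.80) = 0.119804
x₂ = 2.800000 − 0.119804·(2.800000 − 2.910000) / (0.119804 − (-0.402546)) = 2.800000 − (-0.013178)/(0.522349) = 2.825229
F(2.825229) = 0.001221
x₃ = 2.825229 − 0.001221·(2.825229 − 2.800000) / (0.001221 − 0.119804) = 2.825229 − (0.000031)/(-0.118582) = 2.825489

2.8252, 2.8255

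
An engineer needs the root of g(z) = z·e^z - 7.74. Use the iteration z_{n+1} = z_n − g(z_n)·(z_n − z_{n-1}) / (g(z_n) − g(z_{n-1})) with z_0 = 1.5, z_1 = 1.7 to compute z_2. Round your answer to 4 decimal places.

g(1.5) = -1.017466, g(1.7) = 1.565711
z_2 = 1.700000 − 1.565711·(1.700000 − 1.500000) / (1.565711 − (-1.017466)) = 1.700000 − (0.313142)/(2.583177) = 1.578776

1.5788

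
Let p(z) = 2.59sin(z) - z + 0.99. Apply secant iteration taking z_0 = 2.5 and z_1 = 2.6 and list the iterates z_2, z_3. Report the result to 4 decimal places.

2.5127, 2.5130

p(2.5) = 0.040043, p(2.6) = -0.274851
z_2 = 2.600000 − (-0.274851)·(2.600000 − 2.500000) / (-0.274851 − 0.040043) = 2.600000 − (-0.027485)/(-0.314894) = 2.512716
p(2.512716) = 0.000816
z_3 = 2.512716 − 0.000816·(2.512716 − 2.600000) / (0.000816 − (-0.274851)) = 2.512716 − (-0.000071)/(0.275668) = 2.512975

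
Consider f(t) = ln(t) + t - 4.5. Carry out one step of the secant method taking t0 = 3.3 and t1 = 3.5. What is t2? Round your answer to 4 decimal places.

f(3.3) = -0.006078, f(3.5) = 0.252763
t2 = 3.500000 − 0.252763·(3.500000 − 3.300000) / (0.252763 − (-0.006078)) = 3.500000 − (0.050553)/(0.258841) = 3.304696

3.3047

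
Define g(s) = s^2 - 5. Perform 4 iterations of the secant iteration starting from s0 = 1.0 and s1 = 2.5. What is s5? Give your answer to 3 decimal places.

2.236

g(1.0) = -4.00000, g(2.5) = 1.25000
s2 = 2.50000 − 1.25000·(2.50000 − 1.00000) / (1.25000 − (-4.00000)) = 2.50000 − (1.87500)/(5.25000) = 2.14286
g(2.14286) = -0.40816
s3 = 2.14286 − (-0.40816)·(2.14286 − 2.50000) / (-0.40816 − 1.25000) = 2.14286 − (0.14577)/(-1.65816) = 2.23077
g(2.23077) = -0.02367
s4 = 2.23077 − (-0.02367)·(2.23077 − 2.14286) / (-0.02367 − (-0.40816)) = 2.23077 − (-0.00208)/(0.38449) = 2.23618
g(2.23618) = 0.00051
s5 = 2.23618 − 0.00051·(2.23618 − 2.23077) / (0.00051 − (-0.02367)) = 2.23618 − (0.00000)/(0.02417) = 2.23607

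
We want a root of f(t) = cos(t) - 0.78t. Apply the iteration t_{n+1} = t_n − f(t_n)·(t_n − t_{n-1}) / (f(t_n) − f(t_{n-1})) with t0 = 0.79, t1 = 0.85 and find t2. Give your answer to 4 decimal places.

f(0.79) = 0.087645, f(0.85) = -0.003017
t2 = 0.850000 − (-0.003017)·(0.850000 − 0.790000) / (-0.003017 − 0.087645) = 0.850000 − (-0.000181)/(-0.090662) = 0.848003

0.8480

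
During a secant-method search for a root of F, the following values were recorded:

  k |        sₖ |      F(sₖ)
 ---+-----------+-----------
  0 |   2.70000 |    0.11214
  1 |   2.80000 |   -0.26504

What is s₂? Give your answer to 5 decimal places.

s₂ = 2.80000 − (-0.26504)·(2.80000 − 2.70000) / (-0.26504 − 0.11214)
   = 2.80000 − (-0.0265040)/(-0.3771800) = 2.7297312

2.72973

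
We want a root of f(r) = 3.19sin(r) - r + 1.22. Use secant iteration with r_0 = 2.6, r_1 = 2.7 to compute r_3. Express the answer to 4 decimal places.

f(2.6) = 0.264449, f(2.7) = -0.116658
r_2 = 2.700000 − (-0.116658)·(2.700000 − 2.600000) / (-0.116658 − 0.264449) = 2.700000 − (-0.011666)/(-0.381108) = 2.669390
f(2.669390) = 0.001579
r_3 = 2.669390 − 0.001579·(2.669390 − 2.700000) / (0.001579 − (-0.116658)) = 2.669390 − (-0.000048)/(0.118238) = 2.669799

2.6698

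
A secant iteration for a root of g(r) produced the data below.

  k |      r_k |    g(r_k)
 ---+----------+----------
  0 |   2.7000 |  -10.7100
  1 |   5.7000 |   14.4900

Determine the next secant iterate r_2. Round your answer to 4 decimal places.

3.9750

r_2 = 5.7000 − 14.4900·(5.7000 − 2.7000) / (14.4900 − (-10.7100))
   = 5.7000 − (43.470000)/(25.200000) = 3.975000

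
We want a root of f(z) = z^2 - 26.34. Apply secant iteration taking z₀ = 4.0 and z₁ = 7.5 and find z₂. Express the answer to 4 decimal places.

f(4.0) = -10.340000, f(7.5) = 29.910000
z₂ = 7.500000 − 29.910000·(7.500000 − 4.000000) / (29.910000 − (-10.340000)) = 7.500000 − (104.685000)/(40.250000) = 4.899130

4.8991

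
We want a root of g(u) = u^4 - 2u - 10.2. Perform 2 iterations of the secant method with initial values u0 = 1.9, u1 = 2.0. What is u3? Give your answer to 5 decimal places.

g(1.9) = -0.9679000, g(2.0) = 1.8000000
u2 = 2.0000000 − 1.8000000·(2.0000000 − 1.9000000) / (1.8000000 − (-0.9679000)) = 2.0000000 − (0.1800000)/(2.7679000) = 1.9349687
g(1.9349687) = -0.0516223
u3 = 1.9349687 − (-0.0516223)·(1.9349687 − 2.0000000) / (-0.0516223 − 1.8000000) = 1.9349687 − (0.0033571)/(-1.8516223) = 1.9367818

1.93678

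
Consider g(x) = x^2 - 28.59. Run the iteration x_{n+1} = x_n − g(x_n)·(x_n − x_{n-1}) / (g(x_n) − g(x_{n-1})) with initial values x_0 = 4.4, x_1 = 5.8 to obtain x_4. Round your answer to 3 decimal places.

g(4.4) = -9.23000, g(5.8) = 5.05000
x_2 = 5.80000 − 5.05000·(5.80000 − 4.40000) / (5.05000 − (-9.23000)) = 5.80000 − (7.07000)/(14.28000) = 5.30490
g(5.30490) = -0.44802
x_3 = 5.30490 − (-0.44802)·(5.30490 − 5.80000) / (-0.44802 − 5.05000) = 5.30490 − (0.22181)/(-5.49802) = 5.34525
g(5.34525) = -0.01835
x_4 = 5.34525 − (-0.01835)·(5.34525 − 5.30490) / (-0.01835 − (-0.44802)) = 5.34525 − (-0.00074)/(0.42967) = 5.34697

5.347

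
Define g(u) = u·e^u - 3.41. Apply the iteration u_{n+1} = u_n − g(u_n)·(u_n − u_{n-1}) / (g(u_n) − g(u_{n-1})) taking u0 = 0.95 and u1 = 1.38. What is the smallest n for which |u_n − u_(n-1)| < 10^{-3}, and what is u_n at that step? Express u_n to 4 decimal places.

g(0.95) = -0.953576, g(1.38) = 2.075364
u2 = 1.380000 − 2.075364·(0.430000)/(3.028940) = 1.085373;  |Δ| = 0.294627
g(1.085373) = -0.196704
u3 = 1.085373 − (-0.196704)·(-0.294627)/(-2.272068) = 1.110881;  |Δ| = 0.025507
g(1.110881) = -0.036221
u4 = 1.110881 − (-0.036221)·(0.025507)/(0.160483) = 1.116638;  |Δ| = 0.005757
g(1.116638) = 0.000843
u5 = 1.116638 − 0.000843·(0.005757)/(0.037064) = 1.116507;  |Δ| = 0.000131
|u5 − u4| = 0.000131 < 10^{-3}

n = 5, u_n = 1.1165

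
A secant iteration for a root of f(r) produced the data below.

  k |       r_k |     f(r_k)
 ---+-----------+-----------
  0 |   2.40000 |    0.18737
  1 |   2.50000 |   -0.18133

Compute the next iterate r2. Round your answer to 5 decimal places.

r2 = 2.50000 − (-0.18133)·(2.50000 − 2.40000) / (-0.18133 − 0.18737)
   = 2.50000 − (-0.0181330)/(-0.3687000) = 2.4508191

2.45082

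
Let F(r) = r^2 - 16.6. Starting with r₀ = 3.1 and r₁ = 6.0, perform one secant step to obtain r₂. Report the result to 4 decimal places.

3.8681

F(3.1) = -6.990000, F(6.0) = 19.400000
r₂ = 6.000000 − 19.400000·(6.000000 − 3.100000) / (19.400000 − (-6.990000)) = 6.000000 − (56.260000)/(26.390000) = 3.868132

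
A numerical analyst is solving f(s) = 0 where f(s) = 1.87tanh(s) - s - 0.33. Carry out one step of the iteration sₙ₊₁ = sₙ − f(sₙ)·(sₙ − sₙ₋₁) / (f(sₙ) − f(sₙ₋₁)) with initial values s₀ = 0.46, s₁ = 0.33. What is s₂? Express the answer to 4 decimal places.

f(0.46) = 0.014257, f(0.33) = -0.064366
s₂ = 0.330000 − (-0.064366)·(0.330000 − 0.460000) / (-0.064366 − 0.014257) = 0.330000 − (0.008368)/(-0.078624) = 0.436426

0.4364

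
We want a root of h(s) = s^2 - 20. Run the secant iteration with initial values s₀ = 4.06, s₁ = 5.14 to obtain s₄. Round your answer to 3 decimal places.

4.472

h(4.06) = -3.51640, h(5.14) = 6.41960
s₂ = 5.14000 − 6.41960·(5.14000 − 4.06000) / (6.41960 − (-3.51640)) = 5.14000 − (6.93317)/(9.93600) = 4.44222
h(4.44222) = -0.26670
s₃ = 4.44222 − (-0.26670)·(4.44222 − 5.14000) / (-0.26670 − 6.41960) = 4.44222 − (0.18610)/(-6.68630) = 4.47005
h(4.47005) = -0.01865
s₄ = 4.47005 − (-0.01865)·(4.47005 − 4.44222) / (-0.01865 − (-0.26670)) = 4.47005 − (-0.00052)/(0.24806) = 4.47214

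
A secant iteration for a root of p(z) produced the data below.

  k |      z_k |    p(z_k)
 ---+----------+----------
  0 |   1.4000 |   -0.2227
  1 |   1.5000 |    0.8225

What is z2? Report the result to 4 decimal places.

z2 = 1.5000 − 0.8225·(1.5000 − 1.4000) / (0.8225 − (-0.2227))
   = 1.5000 − (0.082250)/(1.045200) = 1.421307

1.4213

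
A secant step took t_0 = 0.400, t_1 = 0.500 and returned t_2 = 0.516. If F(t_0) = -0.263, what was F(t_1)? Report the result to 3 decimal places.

The secant line through (0.400, -0.263) and (0.500, F(t_1)) crosses zero at t_2 = 0.516.
So (0.400, -0.263), (0.500, F(t_1)), (0.516, 0) are collinear:
F(t_1) = -0.263 · (0.500 − 0.516) / (0.400 − 0.516) = -0.263 · (-0.01600)/(-0.11600) = -0.03628

-0.036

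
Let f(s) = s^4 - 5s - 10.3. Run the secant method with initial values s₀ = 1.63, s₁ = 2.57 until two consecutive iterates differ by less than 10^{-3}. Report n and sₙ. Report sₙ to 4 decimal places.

f(1.63) = -11.390882, f(2.57) = 20.474704
s₂ = 2.570000 − 20.474704·(0.940000)/(31.865586) = 1.966019;  |Δ| = 0.603981
f(1.966019) = -5.190097
s₃ = 1.966019 − (-5.190097)·(-0.603981)/(-25.664801) = 2.088159;  |Δ| = 0.122141
f(2.088159) = -1.727621
s₄ = 2.088159 − (-1.727621)·(0.122141)/(3.462476) = 2.149102;  |Δ| = 0.060943
f(2.149102) = 0.286333
s₅ = 2.149102 − 0.286333·(0.060943)/(2.013954) = 2.140438;  |Δ| = 0.008665
f(2.140438) = -0.012283
s₆ = 2.140438 − (-0.012283)·(-0.008665)/(-0.298617) = 2.140794;  |Δ| = 0.000356
|s₆ − s₅| = 0.000356 < 10^{-3}

n = 6, sₙ = 2.1408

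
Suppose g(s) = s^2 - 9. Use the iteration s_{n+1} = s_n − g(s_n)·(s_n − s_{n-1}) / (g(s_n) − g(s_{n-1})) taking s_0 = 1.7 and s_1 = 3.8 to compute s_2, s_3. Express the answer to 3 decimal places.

g(1.7) = -6.11000, g(3.8) = 5.44000
s_2 = 3.80000 − 5.44000·(3.80000 − 1.70000) / (5.44000 − (-6.11000)) = 3.80000 − (11.42400)/(11.55000) = 2.81091
g(2.81091) = -1.09879
s_3 = 2.81091 − (-1.09879)·(2.81091 − 3.80000) / (-1.09879 − 5.44000) = 2.81091 − (1.08680)/(-6.53879) = 2.97712

2.811, 2.977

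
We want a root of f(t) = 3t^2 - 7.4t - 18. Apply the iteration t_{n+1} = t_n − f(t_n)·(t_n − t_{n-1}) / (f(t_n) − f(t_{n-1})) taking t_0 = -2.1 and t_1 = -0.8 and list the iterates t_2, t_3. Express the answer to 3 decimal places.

-1.431, -1.521

f(-2.1) = 10.77000, f(-0.8) = -10.16000
t_2 = -0.80000 − (-10.16000)·(-0.80000 − (-2.10000)) / (-10.16000 − 10.77000) = -0.80000 − (-13.20800)/(-20.93000) = -1.43106
f(-1.43106) = -1.26642
t_3 = -1.43106 − (-1.26642)·(-1.43106 − (-0.80000)) / (-1.26642 − (-10.16000)) = -1.43106 − (0.79918)/(8.89358) = -1.52092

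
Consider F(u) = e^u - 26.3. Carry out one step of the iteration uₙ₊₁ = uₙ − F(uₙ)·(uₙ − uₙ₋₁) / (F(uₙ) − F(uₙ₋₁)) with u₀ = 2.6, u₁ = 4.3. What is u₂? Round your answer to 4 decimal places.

2.9623

F(2.6) = -12.836262, F(4.3) = 47.399794
u₂ = 4.300000 − 47.399794·(4.300000 − 2.600000) / (47.399794 − (-12.836262)) = 4.300000 − (80.579649)/(60.236056) = 2.962269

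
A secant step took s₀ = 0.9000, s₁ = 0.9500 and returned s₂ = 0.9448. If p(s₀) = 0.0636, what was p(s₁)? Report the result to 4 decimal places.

-0.0074

The secant line through (0.9000, 0.0636) and (0.9500, p(s₁)) crosses zero at s₂ = 0.9448.
So (0.9000, 0.0636), (0.9500, p(s₁)), (0.9448, 0) are collinear:
p(s₁) = 0.0636 · (0.9500 − 0.9448) / (0.9000 − 0.9448) = 0.0636 · (0.005200)/(-0.044800) = -0.007382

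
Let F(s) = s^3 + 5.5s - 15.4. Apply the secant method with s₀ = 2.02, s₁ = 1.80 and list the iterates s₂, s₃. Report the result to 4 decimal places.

1.7798, 1.7780

F(2.02) = 3.952408, F(1.80) = 0.332000
s₂ = 1.800000 − 0.332000·(1.800000 − 2.020000) / (0.332000 − 3.952408) = 1.800000 − (-0.073040)/(-3.620408) = 1.779825
F(1.779825) = 0.027133
s₃ = 1.779825 − 0.027133·(1.779825 − 1.800000) / (0.027133 − 0.332000) = 1.779825 − (-0.000547)/(-0.304867) = 1.778030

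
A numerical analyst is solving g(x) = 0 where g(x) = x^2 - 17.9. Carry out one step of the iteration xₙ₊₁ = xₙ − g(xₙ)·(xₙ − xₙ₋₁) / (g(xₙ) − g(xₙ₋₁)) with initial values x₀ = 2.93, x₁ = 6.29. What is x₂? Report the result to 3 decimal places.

g(2.93) = -9.31510, g(6.29) = 21.66410
x₂ = 6.29000 − 21.66410·(6.29000 − 2.93000) / (21.66410 − (-9.31510)) = 6.29000 − (72.79138)/(30.97920) = 3.94031

3.940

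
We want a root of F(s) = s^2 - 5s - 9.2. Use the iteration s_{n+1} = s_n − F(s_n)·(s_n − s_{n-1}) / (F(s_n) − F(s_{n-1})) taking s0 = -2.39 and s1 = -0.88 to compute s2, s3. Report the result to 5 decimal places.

F(-2.39) = 8.4621000, F(-0.88) = -4.0256000
s2 = -0.8800000 − (-4.0256000)·(-0.8800000 − (-2.3900000)) / (-4.0256000 − 8.4621000) = -0.8800000 − (-6.0786560)/(-12.4877000) = -1.3667715
F(-1.3667715) = -0.4980785
s3 = -1.3667715 − (-0.4980785)·(-1.3667715 − (-0.8800000)) / (-0.4980785 − (-4.0256000)) = -1.3667715 − (0.2424504)/(3.5275215) = -1.4355025

-1.36677, -1.43550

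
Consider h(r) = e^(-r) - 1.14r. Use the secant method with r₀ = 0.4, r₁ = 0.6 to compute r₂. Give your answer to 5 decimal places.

0.52264

h(0.4) = 0.2143200, h(0.6) = -0.1351884
r₂ = 0.6000000 − (-0.1351884)·(0.6000000 − 0.4000000) / (-0.1351884 − 0.2143200) = 0.6000000 − (-0.0270377)/(-0.3495084) = 0.5226409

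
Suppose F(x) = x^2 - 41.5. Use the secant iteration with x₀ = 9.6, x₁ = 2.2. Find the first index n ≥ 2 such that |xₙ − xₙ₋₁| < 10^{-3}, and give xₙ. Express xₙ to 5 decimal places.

F(9.6) = 50.6600000, F(2.2) = -36.6600000
x₂ = 2.2000000 − (-36.6600000)·(-7.4000000)/(-87.3200000) = 5.3067797;  |Δ| = 3.1067797
F(5.3067797) = -13.3380896
x₃ = 5.3067797 − (-13.3380896)·(3.1067797)/(23.3219104) = 7.0835855;  |Δ| = 1.7768058
F(7.0835855) = 8.6771830
x₄ = 7.0835855 − 8.6771830·(1.7768058)/(22.0152726) = 6.3832685;  |Δ| = 0.7003170
F(6.3832685) = -0.7538834
x₅ = 6.3832685 − (-0.7538834)·(-0.7003170)/(-9.4310664) = 6.4392492;  |Δ| = 0.0559807
F(6.4392492) = -0.0360704
x₆ = 6.4392492 − (-0.0360704)·(0.0559807)/(0.7178130) = 6.4420622;  |Δ| = 0.0028130
F(6.4420622) = 0.0001654
x₇ = 6.4420622 − 0.0001654·(0.0028130)/(0.0362358) = 6.4420494;  |Δ| = 0.0000128
|x₇ − x₆| = 0.0000128 < 10^{-3}

n = 7, xₙ = 6.44205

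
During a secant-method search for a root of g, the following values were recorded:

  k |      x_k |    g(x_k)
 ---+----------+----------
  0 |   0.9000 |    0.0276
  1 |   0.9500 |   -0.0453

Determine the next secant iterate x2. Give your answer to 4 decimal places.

0.9189

x2 = 0.9500 − (-0.0453)·(0.9500 − 0.9000) / (-0.0453 − 0.0276)
   = 0.9500 − (-0.002265)/(-0.072900) = 0.918930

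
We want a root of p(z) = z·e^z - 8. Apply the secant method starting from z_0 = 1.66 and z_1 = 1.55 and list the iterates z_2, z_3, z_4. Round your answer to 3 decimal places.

p(1.66) = 0.73046, p(1.55) = -0.69722
z_2 = 1.55000 − (-0.69722)·(1.55000 − 1.66000) / (-0.69722 − 0.73046) = 1.55000 − (0.07669)/(-1.42768) = 1.60372
p(1.60372) = -0.02712
z_3 = 1.60372 − (-0.02712)·(1.60372 − 1.55000) / (-0.02712 − (-0.69722)) = 1.60372 − (-0.00146)/(0.67010) = 1.60589
p(1.60589) = 0.00107
z_4 = 1.60589 − 0.00107·(1.60589 − 1.60372) / (0.00107 − (-0.02712)) = 1.60589 − (0.00000)/(0.02819) = 1.60581

1.604, 1.606, 1.606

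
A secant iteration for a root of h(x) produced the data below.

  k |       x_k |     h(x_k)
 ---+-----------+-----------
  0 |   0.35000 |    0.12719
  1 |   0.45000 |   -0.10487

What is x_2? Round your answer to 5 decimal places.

0.40481

x_2 = 0.45000 − (-0.10487)·(0.45000 − 0.35000) / (-0.10487 − 0.12719)
   = 0.45000 − (-0.0104870)/(-0.2320600) = 0.4048091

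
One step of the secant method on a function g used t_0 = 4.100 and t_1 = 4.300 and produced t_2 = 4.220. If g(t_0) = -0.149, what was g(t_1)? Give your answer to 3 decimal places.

The secant line through (4.100, -0.149) and (4.300, g(t_1)) crosses zero at t_2 = 4.220.
So (4.100, -0.149), (4.300, g(t_1)), (4.220, 0) are collinear:
g(t_1) = -0.149 · (4.300 − 4.220) / (4.100 − 4.220) = -0.149 · (0.08000)/(-0.12000) = 0.09933

0.099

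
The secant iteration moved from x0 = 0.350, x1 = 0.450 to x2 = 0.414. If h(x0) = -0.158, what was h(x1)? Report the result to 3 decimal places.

The secant line through (0.350, -0.158) and (0.450, h(x1)) crosses zero at x2 = 0.414.
So (0.350, -0.158), (0.450, h(x1)), (0.414, 0) are collinear:
h(x1) = -0.158 · (0.450 − 0.414) / (0.350 − 0.414) = -0.158 · (0.03600)/(-0.06400) = 0.08888

0.089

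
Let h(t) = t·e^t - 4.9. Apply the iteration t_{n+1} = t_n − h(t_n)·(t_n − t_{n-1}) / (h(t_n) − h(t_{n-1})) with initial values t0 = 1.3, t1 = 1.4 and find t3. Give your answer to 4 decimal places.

h(1.3) = -0.129914, h(1.4) = 0.777280
t2 = 1.400000 − 0.777280·(1.400000 − 1.300000) / (0.777280 − (-0.129914)) = 1.400000 − (0.077728)/(0.907194) = 1.314320
h(1.314320) = -0.007809
t3 = 1.314320 − (-0.007809)·(1.314320 − 1.400000) / (-0.007809 − 0.777280) = 1.314320 − (0.000669)/(-0.785089) = 1.315173

1.3152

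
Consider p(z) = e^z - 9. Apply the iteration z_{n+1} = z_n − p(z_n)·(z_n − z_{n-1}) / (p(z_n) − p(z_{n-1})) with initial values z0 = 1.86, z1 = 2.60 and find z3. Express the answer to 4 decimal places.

2.1846

p(1.86) = -2.576263, p(2.60) = 4.463738
z2 = 2.600000 − 4.463738·(2.600000 − 1.860000) / (4.463738 − (-2.576263)) = 2.600000 − (3.303166)/(7.040001) = 2.130800
p(2.130800) = -0.578396
z3 = 2.130800 − (-0.578396)·(2.130800 − 2.600000) / (-0.578396 − 4.463738) = 2.130800 − (0.271383)/(-5.042134) = 2.184623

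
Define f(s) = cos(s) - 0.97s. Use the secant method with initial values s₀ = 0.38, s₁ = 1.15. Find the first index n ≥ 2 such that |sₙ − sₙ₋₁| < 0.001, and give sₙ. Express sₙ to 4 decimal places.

n = 5, sₙ = 0.7525

f(0.38) = 0.560065, f(1.15) = -0.707013
s₂ = 1.150000 − (-0.707013)·(0.770000)/(-1.267077) = 0.720350;  |Δ| = 0.429650
f(0.720350) = 0.052835
s₃ = 0.720350 − 0.052835·(-0.429650)/(0.759848) = 0.750225;  |Δ| = 0.029875
f(0.750225) = 0.003817
s₄ = 0.750225 − 0.003817·(0.029875)/(-0.049019) = 0.752551;  |Δ| = 0.002326
f(0.752551) = -0.000028
s₅ = 0.752551 − (-0.000028)·(0.002326)/(-0.003844) = 0.752535;  |Δ| = 0.000017
|s₅ − s₄| = 0.000017 < 0.001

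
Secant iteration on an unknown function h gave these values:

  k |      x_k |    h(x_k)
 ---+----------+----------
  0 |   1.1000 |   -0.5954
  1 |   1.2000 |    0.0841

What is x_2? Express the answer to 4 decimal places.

x_2 = 1.2000 − 0.0841·(1.2000 − 1.1000) / (0.0841 − (-0.5954))
   = 1.2000 − (0.008410)/(0.679500) = 1.187623

1.1876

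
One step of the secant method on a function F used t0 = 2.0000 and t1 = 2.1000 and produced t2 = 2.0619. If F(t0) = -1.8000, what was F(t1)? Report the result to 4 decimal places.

The secant line through (2.0000, -1.8000) and (2.1000, F(t1)) crosses zero at t2 = 2.0619.
So (2.0000, -1.8000), (2.1000, F(t1)), (2.0619, 0) are collinear:
F(t1) = -1.8000 · (2.1000 − 2.0619) / (2.0000 − 2.0619) = -1.8000 · (0.038100)/(-0.061900) = 1.107916

1.1079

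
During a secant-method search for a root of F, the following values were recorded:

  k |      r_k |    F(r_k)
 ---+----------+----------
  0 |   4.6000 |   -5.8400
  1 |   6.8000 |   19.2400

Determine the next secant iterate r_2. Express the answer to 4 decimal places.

r_2 = 6.8000 − 19.2400·(6.8000 − 4.6000) / (19.2400 − (-5.8400))
   = 6.8000 − (42.328000)/(25.080000) = 5.112281

5.1123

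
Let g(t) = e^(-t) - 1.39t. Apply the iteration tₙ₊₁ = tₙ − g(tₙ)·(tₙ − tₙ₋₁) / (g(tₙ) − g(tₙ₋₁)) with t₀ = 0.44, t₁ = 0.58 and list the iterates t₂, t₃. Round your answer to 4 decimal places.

g(0.44) = 0.032436, g(0.58) = -0.246302
t₂ = 0.580000 − (-0.246302)·(0.580000 − 0.440000) / (-0.246302 − 0.032436) = 0.580000 − (-0.034482)/(-0.278738) = 0.456292
g(0.456292) = -0.000616
t₃ = 0.456292 − (-0.000616)·(0.456292 − 0.580000) / (-0.000616 − (-0.246302)) = 0.456292 − (0.000076)/(0.245685) = 0.455981

0.4563, 0.4560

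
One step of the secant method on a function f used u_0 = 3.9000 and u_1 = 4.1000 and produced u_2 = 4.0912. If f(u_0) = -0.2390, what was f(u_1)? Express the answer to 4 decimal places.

The secant line through (3.9000, -0.2390) and (4.1000, f(u_1)) crosses zero at u_2 = 4.0912.
So (3.9000, -0.2390), (4.1000, f(u_1)), (4.0912, 0) are collinear:
f(u_1) = -0.2390 · (4.1000 − 4.0912) / (3.9000 − 4.0912) = -0.2390 · (0.008800)/(-0.191200) = 0.011000

0.0110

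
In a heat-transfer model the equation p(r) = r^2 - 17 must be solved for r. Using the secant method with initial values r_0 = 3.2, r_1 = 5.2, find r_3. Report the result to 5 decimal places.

4.10926

p(3.2) = -6.7600000, p(5.2) = 10.0400000
r_2 = 5.2000000 − 10.0400000·(5.2000000 − 3.2000000) / (10.0400000 − (-6.7600000)) = 5.2000000 − (20.0800000)/(16.8000000) = 4.0047619
p(4.0047619) = -0.9618821
r_3 = 4.0047619 − (-0.9618821)·(4.0047619 − 5.2000000) / (-0.9618821 − 10.0400000) = 4.0047619 − (1.1496781)/(-11.0018821) = 4.1092602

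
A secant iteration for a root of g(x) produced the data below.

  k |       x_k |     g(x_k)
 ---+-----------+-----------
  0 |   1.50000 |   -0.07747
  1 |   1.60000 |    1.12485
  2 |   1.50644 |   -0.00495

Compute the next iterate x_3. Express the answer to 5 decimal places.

x_3 = 1.50644 − (-0.00495)·(1.50644 − 1.60000) / (-0.00495 − 1.12485)
   = 1.50644 − (0.0004631)/(-1.1298000) = 1.5068499

1.50685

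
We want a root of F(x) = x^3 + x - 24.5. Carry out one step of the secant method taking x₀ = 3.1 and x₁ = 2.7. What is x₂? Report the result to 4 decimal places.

F(3.1) = 8.391000, F(2.7) = -2.117000
x₂ = 2.700000 − (-2.117000)·(2.700000 − 3.100000) / (-2.117000 − 8.391000) = 2.700000 − (0.846800)/(-10.508000) = 2.780586

2.7806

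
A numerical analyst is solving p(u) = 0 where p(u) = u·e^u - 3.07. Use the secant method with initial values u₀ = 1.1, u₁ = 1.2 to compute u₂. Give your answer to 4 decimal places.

1.0655

p(1.1) = 0.234583, p(1.2) = 0.914140
u₂ = 1.200000 − 0.914140·(1.200000 − 1.100000) / (0.914140 − 0.234583) = 1.200000 − (0.091414)/(0.679558) = 1.065480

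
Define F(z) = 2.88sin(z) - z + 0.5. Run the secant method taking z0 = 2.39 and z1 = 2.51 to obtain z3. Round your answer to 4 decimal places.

2.4144

F(2.39) = 0.076473, F(2.51) = -0.309559
z2 = 2.510000 − (-0.309559)·(2.510000 − 2.390000) / (-0.309559 − 0.076473) = 2.510000 − (-0.037147)/(-0.386032) = 2.413772
F(2.413772) = 0.002131
z3 = 2.413772 − 0.002131·(2.413772 − 2.510000) / (0.002131 − (-0.309559)) = 2.413772 − (-0.000205)/(0.311690) = 2.414430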